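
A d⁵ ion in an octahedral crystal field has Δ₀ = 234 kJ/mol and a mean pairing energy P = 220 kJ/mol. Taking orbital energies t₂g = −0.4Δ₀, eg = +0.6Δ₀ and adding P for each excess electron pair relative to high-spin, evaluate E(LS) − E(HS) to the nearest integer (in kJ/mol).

-28

High-spin d⁵ fills as t₂g³ eg² with CFSE 3(−0.4) + 2(+0.6) = 0.0Δ₀ = 0 kJ/mol.
Low-spin: t₂g⁵ eg⁰, orbital CFSE = -2.0Δ₀ = -468 kJ/mol; plus 2 excess pairs × P = +440 kJ/mol; total -28 kJ/mol.
Thus E(LS) − E(HS) = -28 kJ/mol.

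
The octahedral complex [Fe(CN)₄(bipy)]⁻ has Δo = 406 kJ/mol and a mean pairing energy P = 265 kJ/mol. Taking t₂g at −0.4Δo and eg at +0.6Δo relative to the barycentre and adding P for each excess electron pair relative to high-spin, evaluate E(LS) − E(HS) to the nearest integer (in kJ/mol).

-282

Ligand charges: 4×(-1) from CN⁻ and 1×(+0) from bipy sum to -4; with overall charge -1, Fe is +3.
Group 8 minus oxidation state +3 gives a d⁵ configuration for Fe³⁺.
In the high-spin limit (t₂g³ eg²) the orbital term is 0.0Δo = 0 kJ/mol, with no excess pairing.
Low-spin t₂g⁵ eg⁰ gives -2.0Δo = -812 kJ/mol, but forming 2 extra pairs costs 2P = 530 kJ/mol, so E(LS) = -812 + 530 = -282 kJ/mol.
Thus E(LS) − E(HS) = -282 kJ/mol.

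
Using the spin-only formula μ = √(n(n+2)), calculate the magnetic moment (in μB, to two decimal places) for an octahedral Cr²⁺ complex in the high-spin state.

4.90 μB

Cr sits in group 6; removing 2 electrons leaves Cr²⁺ with 6 − 2 = 4 d electrons.
Configuration: t₂g³ eg¹ → 4 unpaired electrons.
μ(spin-only) = √[4(4+2)] = √24 ≈ 4.90 μB.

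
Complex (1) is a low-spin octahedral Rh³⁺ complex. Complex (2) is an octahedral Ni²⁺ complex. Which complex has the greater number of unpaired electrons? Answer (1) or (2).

(2)

(1): Group 9 minus oxidation state +3 gives a d⁶ configuration for Rh³⁺; t₂g⁶ eg⁰ → 0 unpaired.
(2): Ni is in group 10, so Ni²⁺ is d⁸ (10 − 2 = 8); t₂g⁶ eg² → 2 unpaired.
So (2) has more unpaired electrons.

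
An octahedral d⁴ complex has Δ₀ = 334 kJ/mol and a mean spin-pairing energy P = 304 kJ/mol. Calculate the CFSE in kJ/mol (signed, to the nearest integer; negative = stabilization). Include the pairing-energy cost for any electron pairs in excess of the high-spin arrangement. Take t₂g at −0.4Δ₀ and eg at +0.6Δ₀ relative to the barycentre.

-230

With Δ₀ > P the complex is low-spin.
That gives t₂g⁴ eg⁰.
Orbital CFSE = -1.6Δ₀ = -1.6 × 334 = -534 kJ/mol.
Excess pairs vs high-spin: 1 − 0 = 1; pairing cost = +304 kJ/mol.
Net CFSE = -534 + 304 = -230 kJ/mol.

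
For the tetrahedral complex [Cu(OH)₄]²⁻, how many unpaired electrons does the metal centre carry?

Each OH⁻ contributes -1; 4 × (-1) = -4. With overall charge -2, Cu is in the +2 oxidation state.
Cu²⁺: group 11, so d-count = 11 − 2 = 9.
With tetrahedral geometry the complex is necessarily high-spin.
Configuration: e^4 t2^5, giving 1 unpaired electron.

1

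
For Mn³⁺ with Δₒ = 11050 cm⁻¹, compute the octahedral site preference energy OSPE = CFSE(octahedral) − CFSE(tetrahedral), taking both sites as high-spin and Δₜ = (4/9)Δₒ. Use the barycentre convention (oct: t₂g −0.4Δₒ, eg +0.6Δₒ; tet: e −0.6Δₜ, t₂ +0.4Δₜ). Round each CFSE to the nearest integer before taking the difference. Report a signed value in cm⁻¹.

-4666

Mn³⁺: group 7, so d-count = 7 − 3 = 4.
Octahedral high-spin t₂g³ eg¹: CFSE = -0.6 × 11050 = -6630 cm⁻¹.
Tetrahedral e² t₂² gives -0.4Δₜ = -0.4 × (4/9) × 11050 = -1964 cm⁻¹.
Subtracting, OSPE = -6630 − (-1964) = -4666 cm⁻¹.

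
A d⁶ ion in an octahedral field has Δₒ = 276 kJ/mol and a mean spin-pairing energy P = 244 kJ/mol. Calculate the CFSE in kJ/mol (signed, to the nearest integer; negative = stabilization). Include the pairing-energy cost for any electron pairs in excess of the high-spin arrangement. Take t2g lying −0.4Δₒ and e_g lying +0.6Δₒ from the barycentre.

-174

Since Δₒ = 276 kJ/mol > P = 244 kJ/mol, the complex adopts the low-spin configuration.
That gives t2g^6 e_g^0.
Orbital CFSE = -2.4Δₒ = -2.4 × 276 = -662 kJ/mol.
Excess pairs vs high-spin: 3 − 1 = 2; pairing cost = +488 kJ/mol.
Net CFSE = -662 + 488 = -174 kJ/mol.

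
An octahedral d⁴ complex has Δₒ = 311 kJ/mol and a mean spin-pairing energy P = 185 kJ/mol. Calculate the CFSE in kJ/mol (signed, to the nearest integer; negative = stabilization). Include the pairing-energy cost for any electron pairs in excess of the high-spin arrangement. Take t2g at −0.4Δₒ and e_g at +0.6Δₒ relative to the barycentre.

Here Δₒ > P (311 > 185), so the low-spin state is favoured.
That gives t2g^4 e_g^0.
Orbital CFSE = -1.6Δₒ = -1.6 × 311 = -498 kJ/mol.
Excess pairs vs high-spin: 1 − 0 = 1; pairing cost = +185 kJ/mol.
Net CFSE = -498 + 185 = -313 kJ/mol.

-313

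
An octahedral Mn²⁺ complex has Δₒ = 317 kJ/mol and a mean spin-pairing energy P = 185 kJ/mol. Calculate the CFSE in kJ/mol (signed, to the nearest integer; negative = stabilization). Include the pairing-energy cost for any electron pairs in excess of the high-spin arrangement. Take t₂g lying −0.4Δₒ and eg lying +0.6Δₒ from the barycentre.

-264

Group 7 minus oxidation state +2 gives a d⁵ configuration for Mn²⁺.
Δₒ > P, so pairing is preferred: the ground state is low-spin.
That gives t₂g⁵ eg⁰.
Orbital CFSE = -2.0Δₒ = -2.0 × 317 = -634 kJ/mol.
Excess pairs vs high-spin: 2 − 0 = 2; pairing cost = +370 kJ/mol.
Net CFSE = -634 + 370 = -264 kJ/mol.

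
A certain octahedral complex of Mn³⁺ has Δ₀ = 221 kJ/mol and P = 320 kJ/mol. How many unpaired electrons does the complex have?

Mn sits in group 7; removing 3 electrons leaves Mn³⁺ with 7 − 3 = 4 d electrons.
With Δ₀ < P the complex is high-spin.
Configuration: t2g^3 e_g^1.
Unpaired electrons: 4.

4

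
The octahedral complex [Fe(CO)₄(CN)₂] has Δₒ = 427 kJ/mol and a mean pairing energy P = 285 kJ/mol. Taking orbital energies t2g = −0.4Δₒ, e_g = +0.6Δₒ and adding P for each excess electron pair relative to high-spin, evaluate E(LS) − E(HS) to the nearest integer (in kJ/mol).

-284

Ligand charges: 4×(+0) from CO and 2×(-1) from CN⁻ sum to -2; with overall charge +0, Fe is +2.
Fe sits in group 8; removing 2 electrons leaves Fe²⁺ with 8 − 2 = 6 d electrons.
High-spin d⁶ fills as t2g^4 e_g^2 with CFSE 4(−0.4) + 2(+0.6) = -0.4Δₒ = -171 kJ/mol.
Low-spin: t2g^6 e_g^0, orbital CFSE = -2.4Δₒ = -1025 kJ/mol; plus 2 excess pairs × P = +570 kJ/mol; total -455 kJ/mol.
E(LS) − E(HS) = -455 − (-171) = -284 kJ/mol.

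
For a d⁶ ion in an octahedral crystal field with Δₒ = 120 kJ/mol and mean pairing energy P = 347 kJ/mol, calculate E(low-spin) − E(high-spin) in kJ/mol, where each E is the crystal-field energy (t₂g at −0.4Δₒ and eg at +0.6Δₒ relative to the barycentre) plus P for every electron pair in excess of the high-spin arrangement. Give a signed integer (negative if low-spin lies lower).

454

High-spin: t₂g⁴ eg², CFSE = -0.4Δₒ = -48 kJ/mol.
Low-spin t₂g⁶ eg⁰ gives -2.4Δₒ = -288 kJ/mol, but forming 2 extra pairs costs 2P = 694 kJ/mol, so E(LS) = -288 + 694 = 406 kJ/mol.
E(LS) − E(HS) = 406 − (-48) = 454 kJ/mol.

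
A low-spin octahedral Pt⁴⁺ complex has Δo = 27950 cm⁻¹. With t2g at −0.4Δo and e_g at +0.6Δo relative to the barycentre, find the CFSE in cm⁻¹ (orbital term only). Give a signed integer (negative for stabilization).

-67080

Pt is in group 10, so Pt⁴⁺ is d⁶ (10 − 4 = 6).
Configuration: t2g^6 e_g^0.
Orbital CFSE = 6(-0.4) + 0(0.6) = -2.4Δo = -2.4 × 27950 = -67080 cm⁻¹.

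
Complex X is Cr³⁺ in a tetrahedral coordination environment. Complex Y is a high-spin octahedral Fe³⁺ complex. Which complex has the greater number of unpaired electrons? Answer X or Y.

Y

X: Cr sits in group 6; removing 3 electrons leaves Cr³⁺ with 6 − 3 = 3 d electrons; Tetrahedral splitting is small, so the complex is high-spin; e^2 t2^1 → 3 unpaired.
Y: Group 8 minus oxidation state +3 gives a d⁵ configuration for Fe³⁺; t₂g³ eg² → 5 unpaired.
So Y has more unpaired electrons.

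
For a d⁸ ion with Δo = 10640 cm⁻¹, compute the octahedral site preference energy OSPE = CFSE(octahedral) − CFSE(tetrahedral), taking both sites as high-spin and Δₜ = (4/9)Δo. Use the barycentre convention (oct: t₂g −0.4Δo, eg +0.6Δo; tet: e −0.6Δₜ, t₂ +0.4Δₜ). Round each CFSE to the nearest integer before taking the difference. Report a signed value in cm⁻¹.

-8985

Octahedral (high-spin): t₂g⁶ eg², CFSE = 6(−0.4) + 2(+0.6) = -1.2Δo = -1.2 × 10640 = -12768 cm⁻¹.
Tetrahedral e⁴ t₂⁴ gives -0.8Δₜ = -0.8 × (4/9) × 10640 = -3783 cm⁻¹.
OSPE = -12768 − (-3783) = -8985 cm⁻¹.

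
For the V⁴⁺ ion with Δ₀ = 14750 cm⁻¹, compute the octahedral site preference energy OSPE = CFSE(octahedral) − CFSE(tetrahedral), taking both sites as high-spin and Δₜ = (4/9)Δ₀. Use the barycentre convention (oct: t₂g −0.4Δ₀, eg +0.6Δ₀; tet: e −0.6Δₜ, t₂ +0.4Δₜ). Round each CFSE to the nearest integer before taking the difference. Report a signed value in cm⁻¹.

-1967

V is in group 5, so V⁴⁺ is d¹ (5 − 4 = 1).
Octahedral high-spin t₂g¹ eg⁰: CFSE = -0.4 × 14750 = -5900 cm⁻¹.
Tetrahedral: e¹ t₂⁰, CFSE = 1(−0.6) + 0(+0.4) = -0.6Δₜ = -0.6 × (4/9) × 14750 = -3933 cm⁻¹.
OSPE = CFSE(oct) − CFSE(tet) = -5900 − (-3933) = -1967 cm⁻¹.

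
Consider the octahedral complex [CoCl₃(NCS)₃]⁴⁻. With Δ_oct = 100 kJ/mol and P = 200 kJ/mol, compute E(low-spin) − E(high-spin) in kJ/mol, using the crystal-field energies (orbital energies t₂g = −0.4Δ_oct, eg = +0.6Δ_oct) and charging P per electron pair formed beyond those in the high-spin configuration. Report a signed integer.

100

Ligand charges: 3×(-1) from Cl⁻ and 3×(-1) from NCS⁻ sum to -6; with overall charge -4, Co is +2.
Co sits in group 9; removing 2 electrons leaves Co²⁺ with 9 − 2 = 7 d electrons.
High-spin d⁷ fills as t₂g⁵ eg² with CFSE 5(−0.4) + 2(+0.6) = -0.8Δ_oct = -80 kJ/mol.
Low-spin: t₂g⁶ eg¹, orbital CFSE = -1.8Δ_oct = -180 kJ/mol; plus 1 excess pair × P = +200 kJ/mol; total 20 kJ/mol.
Thus E(LS) − E(HS) = 100 kJ/mol.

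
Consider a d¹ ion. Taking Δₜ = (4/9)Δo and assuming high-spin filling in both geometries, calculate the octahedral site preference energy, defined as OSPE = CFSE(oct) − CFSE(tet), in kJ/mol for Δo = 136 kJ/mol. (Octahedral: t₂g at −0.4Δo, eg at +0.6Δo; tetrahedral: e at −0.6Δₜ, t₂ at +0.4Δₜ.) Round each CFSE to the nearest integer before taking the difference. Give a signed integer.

In an octahedral site d¹ (HS) is t₂g¹ eg⁰, giving CFSE(oct) = -0.4Δo = -54 kJ/mol.
In a tetrahedral site the filling is e¹ t₂⁰: CFSE(tet) = -0.6Δₜ = -0.6 × (4/9)(136) = -36 kJ/mol.
OSPE = CFSE(oct) − CFSE(tet) = -54 − (-36) = -18 kJ/mol.

-18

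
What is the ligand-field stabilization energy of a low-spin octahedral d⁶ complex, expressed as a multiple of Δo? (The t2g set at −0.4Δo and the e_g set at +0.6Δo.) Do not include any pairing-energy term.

Configuration: t2g^6 e_g^0.
CFSE = 6(-0.4Δo) + 0(0.6Δo) = -2.4Δo + 0.0Δo = -2.4Δo.

-2.4 Δo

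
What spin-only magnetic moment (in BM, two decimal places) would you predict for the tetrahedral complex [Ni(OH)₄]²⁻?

Each OH⁻ contributes -1; 4 × (-1) = -4. With overall charge -2, Ni is in the +2 oxidation state.
Ni²⁺: group 10, so d-count = 10 − 2 = 8.
Tetrahedral splitting is small, so the complex is high-spin.
Configuration: e⁴ t₂⁴ → 2 unpaired electrons.
μ(spin-only) = √[2(2+2)] = √8 ≈ 2.83 BM.

2.83 BM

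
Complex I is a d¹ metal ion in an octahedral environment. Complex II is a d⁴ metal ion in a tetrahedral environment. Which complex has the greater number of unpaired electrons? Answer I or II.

I: t2g^1 e_g^0 → 1 unpaired.
II: Tetrahedral fields are weak (Δₜ ≈ 4/9 Δₒ), so electrons fill high-spin; e^2 t2^2 → 4 unpaired.
So II has more unpaired electrons.

II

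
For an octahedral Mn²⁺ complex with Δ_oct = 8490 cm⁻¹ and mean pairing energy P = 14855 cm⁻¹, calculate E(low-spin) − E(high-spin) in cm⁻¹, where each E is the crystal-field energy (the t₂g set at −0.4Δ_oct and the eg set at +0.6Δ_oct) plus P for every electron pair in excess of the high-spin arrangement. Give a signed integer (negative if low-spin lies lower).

12730

Mn²⁺: group 7, so d-count = 7 − 2 = 5.
High-spin: t₂g³ eg², CFSE = 0.0Δ_oct = 0 cm⁻¹.
For low-spin the configuration is t₂g⁵ eg⁰: orbital energy -2.0 × 8490 = -16980 cm⁻¹, and 2 additional pairs relative to high-spin add 29710 cm⁻¹, giving 12730 cm⁻¹.
E(LS) − E(HS) = 12730 − (0) = 12730 cm⁻¹.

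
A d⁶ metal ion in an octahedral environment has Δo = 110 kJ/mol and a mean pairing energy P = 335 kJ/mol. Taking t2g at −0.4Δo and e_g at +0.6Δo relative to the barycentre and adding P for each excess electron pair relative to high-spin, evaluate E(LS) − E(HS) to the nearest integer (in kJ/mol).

High-spin: t2g^4 e_g^2, CFSE = -0.4Δo = -44 kJ/mol.
For low-spin the configuration is t2g^6 e_g^0: orbital energy -2.4 × 110 = -264 kJ/mol, and 2 additional pairs relative to high-spin add 670 kJ/mol, giving 406 kJ/mol.
The difference is 406 − (-44) = 450 kJ/mol, so high-spin lies lower.

450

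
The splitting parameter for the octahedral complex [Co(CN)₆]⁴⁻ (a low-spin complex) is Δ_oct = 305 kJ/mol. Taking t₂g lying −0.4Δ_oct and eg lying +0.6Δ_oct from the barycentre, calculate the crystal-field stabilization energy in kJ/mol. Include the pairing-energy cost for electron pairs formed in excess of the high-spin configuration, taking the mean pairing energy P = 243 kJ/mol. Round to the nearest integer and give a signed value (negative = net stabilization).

-306

Each CN⁻ contributes -1; 6 × (-1) = -6. With overall charge -4, Co is in the +2 oxidation state.
Co²⁺: group 9, so d-count = 9 − 2 = 7.
Configuration: t₂g⁶ eg¹.
The orbital stabilization is -1.8Δ_oct = -1.8 × 305 = -549 kJ/mol.
Pairing penalty: 3 pairs vs 2 in the high-spin reference → 1 extra × P = 243 kJ/mol.
Combining: -549 + 243 = -306 kJ/mol.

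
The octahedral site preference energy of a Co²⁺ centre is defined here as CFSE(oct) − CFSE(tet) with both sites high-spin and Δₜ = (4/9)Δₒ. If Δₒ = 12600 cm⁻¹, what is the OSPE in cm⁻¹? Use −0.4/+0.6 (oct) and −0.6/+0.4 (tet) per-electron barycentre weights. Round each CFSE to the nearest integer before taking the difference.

-3360

Group 9 minus oxidation state +2 gives a d⁷ configuration for Co²⁺.
Octahedral (high-spin): t2g^5 e_g^2, CFSE = 5(−0.4) + 2(+0.6) = -0.8Δₒ = -0.8 × 12600 = -10080 cm⁻¹.
In a tetrahedral site the filling is e^4 t2^3: CFSE(tet) = -1.2Δₜ = -1.2 × (4/9)(12600) = -6720 cm⁻¹.
OSPE = -10080 − (-6720) = -3360 cm⁻¹.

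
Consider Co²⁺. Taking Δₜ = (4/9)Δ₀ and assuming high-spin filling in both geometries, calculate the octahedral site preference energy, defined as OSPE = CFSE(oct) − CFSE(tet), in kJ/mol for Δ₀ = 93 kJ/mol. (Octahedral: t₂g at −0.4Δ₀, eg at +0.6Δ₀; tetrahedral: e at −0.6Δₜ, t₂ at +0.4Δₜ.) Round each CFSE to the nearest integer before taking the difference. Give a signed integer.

Co sits in group 9; removing 2 electrons leaves Co²⁺ with 9 − 2 = 7 d electrons.
Octahedral high-spin t2g^5 e_g^2: CFSE = -0.8 × 93 = -74 kJ/mol.
Tetrahedral: e^4 t2^3, CFSE = 4(−0.6) + 3(+0.4) = -1.2Δₜ = -1.2 × (4/9) × 93 = -50 kJ/mol.
Subtracting, OSPE = -74 − (-50) = -24 kJ/mol.

-24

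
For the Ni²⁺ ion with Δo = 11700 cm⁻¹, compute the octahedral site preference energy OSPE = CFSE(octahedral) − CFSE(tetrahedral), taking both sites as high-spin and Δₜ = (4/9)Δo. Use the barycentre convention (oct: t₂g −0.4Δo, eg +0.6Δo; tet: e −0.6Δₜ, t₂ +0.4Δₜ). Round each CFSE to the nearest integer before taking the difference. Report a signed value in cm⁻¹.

-9880

Ni²⁺: group 10, so d-count = 10 − 2 = 8.
Octahedral (high-spin): t₂g⁶ eg², CFSE = 6(−0.4) + 2(+0.6) = -1.2Δo = -1.2 × 11700 = -14040 cm⁻¹.
Tetrahedral e⁴ t₂⁴ gives -0.8Δₜ = -0.8 × (4/9) × 11700 = -4160 cm⁻¹.
OSPE = CFSE(oct) − CFSE(tet) = -14040 − (-4160) = -9880 cm⁻¹.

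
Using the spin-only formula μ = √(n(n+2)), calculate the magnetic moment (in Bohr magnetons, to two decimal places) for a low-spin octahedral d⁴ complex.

Configuration: t₂g⁴ eg⁰ → 2 unpaired electrons.
μ(spin-only) = √[2(2+2)] = √8 ≈ 2.83 Bohr magnetons.

2.83 Bohr magnetons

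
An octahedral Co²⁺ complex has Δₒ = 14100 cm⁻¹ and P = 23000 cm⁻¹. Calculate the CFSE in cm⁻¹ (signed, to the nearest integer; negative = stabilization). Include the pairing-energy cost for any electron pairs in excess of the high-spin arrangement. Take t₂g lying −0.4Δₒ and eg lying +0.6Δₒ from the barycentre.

-11280

Co sits in group 9; removing 2 electrons leaves Co²⁺ with 9 − 2 = 7 d electrons.
Since Δₒ = 14100 cm⁻¹ < P = 23000 cm⁻¹, the complex adopts the high-spin configuration.
Configuration: t₂g⁵ eg².
Orbital CFSE = -0.8Δₒ = -0.8 × 14100 = -11280 cm⁻¹.
High-spin has no excess pairs, so no pairing correction applies.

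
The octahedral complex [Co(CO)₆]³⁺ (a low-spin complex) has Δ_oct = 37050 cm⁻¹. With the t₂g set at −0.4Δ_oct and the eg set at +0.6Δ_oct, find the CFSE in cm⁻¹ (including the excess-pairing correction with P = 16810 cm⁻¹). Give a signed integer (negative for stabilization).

-55300

CO is neutral, so the +3 overall charge sits on Co: oxidation state +3.
Co sits in group 9; removing 3 electrons leaves Co³⁺ with 9 − 3 = 6 d electrons.
Configuration: t₂g⁶ eg⁰.
CFSE(orbital) = 6×(-0.4Δ_oct) + 0×(0.6Δ_oct) = -2.4Δ_oct; with Δ_oct = 37050 cm⁻¹ that is -88920 cm⁻¹.
Relative to high-spin t₂g⁴ eg² (1 paired), the low-spin configuration has 2 additional pairs, contributing +2 × 16810 = +33620 cm⁻¹.
Net CFSE = -88920 + 33620 = -55300 cm⁻¹.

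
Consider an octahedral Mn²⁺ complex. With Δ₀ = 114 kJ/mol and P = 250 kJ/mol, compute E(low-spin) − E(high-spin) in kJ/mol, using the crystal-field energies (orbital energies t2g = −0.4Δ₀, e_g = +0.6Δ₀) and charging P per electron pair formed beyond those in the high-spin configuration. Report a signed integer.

272

Group 7 minus oxidation state +2 gives a d⁵ configuration for Mn²⁺.
High-spin d⁵ fills as t2g^3 e_g^2 with CFSE 3(−0.4) + 2(+0.6) = 0.0Δ₀ = 0 kJ/mol.
Low-spin: t2g^5 e_g^0, orbital CFSE = -2.0Δ₀ = -228 kJ/mol; plus 2 excess pairs × P = +500 kJ/mol; total 272 kJ/mol.
The difference is 272 − (0) = 272 kJ/mol, so high-spin lies lower.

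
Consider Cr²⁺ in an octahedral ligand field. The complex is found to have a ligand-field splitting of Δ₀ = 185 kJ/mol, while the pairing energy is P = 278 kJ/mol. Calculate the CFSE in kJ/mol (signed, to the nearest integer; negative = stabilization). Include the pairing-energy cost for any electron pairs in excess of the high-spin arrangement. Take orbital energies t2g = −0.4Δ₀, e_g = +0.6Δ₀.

Group 6 minus oxidation state +2 gives a d⁴ configuration for Cr²⁺.
Δ₀ < P, so pairing is avoided: the ground state is high-spin.
Filling d⁴ accordingly: t2g^3 e_g^1.
Orbital CFSE = -0.6Δ₀ = -0.6 × 185 = -111 kJ/mol.
High-spin has no excess pairs, so no pairing correction applies.

-111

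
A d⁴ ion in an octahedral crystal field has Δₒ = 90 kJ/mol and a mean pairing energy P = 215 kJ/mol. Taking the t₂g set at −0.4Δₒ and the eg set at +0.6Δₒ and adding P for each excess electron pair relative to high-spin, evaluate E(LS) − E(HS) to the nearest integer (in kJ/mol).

125

In the high-spin limit (t₂g³ eg¹) the orbital term is -0.6Δₒ = -54 kJ/mol, with no excess pairing.
Low-spin: t₂g⁴ eg⁰, orbital CFSE = -1.6Δₒ = -144 kJ/mol; plus 1 excess pair × P = +215 kJ/mol; total 71 kJ/mol.
The difference is 71 − (-54) = 125 kJ/mol, so high-spin lies lower.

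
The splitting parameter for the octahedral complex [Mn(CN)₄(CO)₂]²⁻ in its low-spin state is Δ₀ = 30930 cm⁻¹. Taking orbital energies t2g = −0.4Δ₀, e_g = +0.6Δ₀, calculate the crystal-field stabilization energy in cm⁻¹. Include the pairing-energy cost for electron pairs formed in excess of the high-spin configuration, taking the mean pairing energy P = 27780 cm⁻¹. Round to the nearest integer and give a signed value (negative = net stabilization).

-6300

Ligand charges: 4×(-1) from CN⁻ and 2×(+0) from CO sum to -4; with overall charge -2, Mn is +2.
Mn is in group 7, so Mn²⁺ is d⁵ (7 − 2 = 5).
The d⁵ electrons fill as t2g^5 e_g^0.
Orbital CFSE = 5(-0.4) + 0(0.6) = -2.0Δ₀ = -2.0 × 30930 = -61860 cm⁻¹.
Relative to high-spin t2g^3 e_g^2 (0 paired), the low-spin configuration has 2 additional pairs, contributing +2 × 27780 = +55560 cm⁻¹.
Net CFSE = -61860 + 55560 = -6300 cm⁻¹.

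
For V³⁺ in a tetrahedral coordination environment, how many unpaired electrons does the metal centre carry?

Group 5 minus oxidation state +3 gives a d² configuration for V³⁺.
Tetrahedral splitting is small, so the complex is high-spin.
Configuration: e² t₂⁰, giving 2 unpaired electrons.

2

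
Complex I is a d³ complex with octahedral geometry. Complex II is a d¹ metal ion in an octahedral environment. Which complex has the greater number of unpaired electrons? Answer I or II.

I: t₂g³ eg⁰ → 3 unpaired.
II: For octahedral d¹ the high- and low-spin configurations coincide; t₂g¹ eg⁰ → 1 unpaired.
So I has more unpaired electrons.

I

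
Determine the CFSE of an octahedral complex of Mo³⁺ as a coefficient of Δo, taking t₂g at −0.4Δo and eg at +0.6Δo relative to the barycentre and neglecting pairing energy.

Mo is in group 6, so Mo³⁺ is d³ (6 − 3 = 3).
For octahedral d³ the high- and low-spin configurations coincide.
Configuration: t₂g³ eg⁰.
CFSE = 3(-0.4Δo) + 0(0.6Δo) = -1.2Δo + 0.0Δo = -1.2Δo.

-1.2 Δo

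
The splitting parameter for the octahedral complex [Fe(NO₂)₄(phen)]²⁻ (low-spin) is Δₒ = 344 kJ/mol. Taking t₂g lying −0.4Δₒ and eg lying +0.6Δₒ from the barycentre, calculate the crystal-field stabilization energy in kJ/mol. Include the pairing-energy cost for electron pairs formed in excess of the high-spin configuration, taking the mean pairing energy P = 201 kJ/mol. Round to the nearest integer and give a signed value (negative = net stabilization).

-424

Ligand charges: 4×(-1) from NO₂⁻ and 1×(+0) from phen sum to -4; with overall charge -2, Fe is +2.
Fe is in group 8, so Fe²⁺ is d⁶ (8 − 2 = 6).
Configuration: t₂g⁶ eg⁰.
Orbital CFSE = 6(-0.4) + 0(0.6) = -2.4Δₒ = -2.4 × 344 = -826 kJ/mol.
Pairing penalty: 3 pairs vs 1 in the high-spin reference → 2 extra × P = 402 kJ/mol.
Combining: -826 + 402 = -424 kJ/mol.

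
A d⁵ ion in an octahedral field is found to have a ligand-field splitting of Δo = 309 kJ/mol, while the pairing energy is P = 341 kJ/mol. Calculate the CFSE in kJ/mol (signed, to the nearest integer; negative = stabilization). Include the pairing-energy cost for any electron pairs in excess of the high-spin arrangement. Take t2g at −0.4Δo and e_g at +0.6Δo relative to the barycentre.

0

Here Δo < P (309 < 341), so the high-spin state is favoured.
That gives t2g^3 e_g^2.
Orbital CFSE = 0.0Δo = 0.0 × 309 = 0 kJ/mol.
High-spin has no excess pairs, so no pairing correction applies.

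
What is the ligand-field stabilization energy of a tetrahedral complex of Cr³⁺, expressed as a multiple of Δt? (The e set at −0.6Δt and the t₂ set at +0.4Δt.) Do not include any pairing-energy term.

Group 6 minus oxidation state +3 gives a d³ configuration for Cr³⁺.
Tetrahedral splitting is small, so the complex is high-spin.
Configuration: e² t₂¹.
CFSE = 2(-0.6Δt) + 1(0.4Δt) = -1.2Δt + 0.4Δt = -0.8Δt.

-0.8 Δt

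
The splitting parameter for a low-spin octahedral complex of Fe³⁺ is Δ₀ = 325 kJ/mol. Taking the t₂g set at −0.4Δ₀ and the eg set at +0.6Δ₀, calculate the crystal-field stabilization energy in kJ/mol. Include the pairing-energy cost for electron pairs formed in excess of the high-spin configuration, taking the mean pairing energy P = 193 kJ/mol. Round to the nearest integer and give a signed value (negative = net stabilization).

-264

Group 8 minus oxidation state +3 gives a d⁵ configuration for Fe³⁺.
Electron filling gives t₂g⁵ eg⁰.
The orbital stabilization is -2.0Δ₀ = -2.0 × 325 = -650 kJ/mol.
Pairing penalty: 2 pairs vs 0 in the high-spin reference → 2 extra × P = 386 kJ/mol.
Net CFSE = -650 + 386 = -264 kJ/mol.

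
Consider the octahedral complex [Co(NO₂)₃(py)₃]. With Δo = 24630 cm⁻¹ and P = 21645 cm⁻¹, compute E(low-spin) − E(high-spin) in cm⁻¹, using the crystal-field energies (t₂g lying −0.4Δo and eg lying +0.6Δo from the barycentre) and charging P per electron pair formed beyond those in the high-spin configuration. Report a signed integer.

Ligand charges: 3×(-1) from NO₂⁻ and 3×(+0) from py sum to -3; with overall charge +0, Co is +3.
Co sits in group 9; removing 3 electrons leaves Co³⁺ with 9 − 3 = 6 d electrons.
In the high-spin limit (t₂g⁴ eg²) the orbital term is -0.4Δo = -9852 cm⁻¹, with no excess pairing.
For low-spin the configuration is t₂g⁶ eg⁰: orbital energy -2.4 × 24630 = -59112 cm⁻¹, and 2 additional pairs relative to high-spin add 43290 cm⁻¹, giving -15822 cm⁻¹.
E(LS) − E(HS) = -15822 − (-9852) = -5970 cm⁻¹.

-5970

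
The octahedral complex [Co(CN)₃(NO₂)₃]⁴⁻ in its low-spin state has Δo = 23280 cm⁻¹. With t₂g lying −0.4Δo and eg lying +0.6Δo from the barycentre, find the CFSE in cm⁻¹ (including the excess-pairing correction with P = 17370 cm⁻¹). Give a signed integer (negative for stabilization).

Ligand charges: 3×(-1) from CN⁻ and 3×(-1) from NO₂⁻ sum to -6; with overall charge -4, Co is +2.
Group 9 minus oxidation state +2 gives a d⁷ configuration for Co²⁺.
Configuration: t₂g⁶ eg¹.
Orbital CFSE = 6(-0.4) + 1(0.6) = -1.8Δo = -1.8 × 23280 = -41904 cm⁻¹.
Pairing penalty: 3 pairs vs 2 in the high-spin reference → 1 extra × P = 17370 cm⁻¹.
Net CFSE = -41904 + 17370 = -24534 cm⁻¹.

-24534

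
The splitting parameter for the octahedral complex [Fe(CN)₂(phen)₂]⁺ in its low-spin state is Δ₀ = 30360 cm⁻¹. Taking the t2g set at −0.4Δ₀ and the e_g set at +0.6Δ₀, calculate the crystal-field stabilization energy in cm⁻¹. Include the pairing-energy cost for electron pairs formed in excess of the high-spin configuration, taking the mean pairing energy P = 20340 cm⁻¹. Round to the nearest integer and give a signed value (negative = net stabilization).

-20040

Ligand charges: 2×(-1) from CN⁻ and 2×(+0) from phen sum to -2; with overall charge +1, Fe is +3.
Fe³⁺: group 8, so d-count = 8 − 3 = 5.
Electron filling gives t2g^5 e_g^0.
CFSE(orbital) = 5×(-0.4Δ₀) + 0×(0.6Δ₀) = -2.0Δ₀; with Δ₀ = 30360 cm⁻¹ that is -60720 cm⁻¹.
Pairing penalty: 2 pairs vs 0 in the high-spin reference → 2 extra × P = 40680 cm⁻¹.
Combining: -60720 + 40680 = -20040 cm⁻¹.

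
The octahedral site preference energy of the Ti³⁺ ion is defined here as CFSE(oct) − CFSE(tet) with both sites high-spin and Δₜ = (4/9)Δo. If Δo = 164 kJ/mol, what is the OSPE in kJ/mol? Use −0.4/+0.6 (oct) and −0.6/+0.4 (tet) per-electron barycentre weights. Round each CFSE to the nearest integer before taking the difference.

Group 4 minus oxidation state +3 gives a d¹ configuration for Ti³⁺.
Octahedral high-spin t₂g¹ eg⁰: CFSE = -0.4 × 164 = -66 kJ/mol.
Tetrahedral e¹ t₂⁰ gives -0.6Δₜ = -0.6 × (4/9) × 164 = -44 kJ/mol.
Subtracting, OSPE = -66 − (-44) = -22 kJ/mol.

-22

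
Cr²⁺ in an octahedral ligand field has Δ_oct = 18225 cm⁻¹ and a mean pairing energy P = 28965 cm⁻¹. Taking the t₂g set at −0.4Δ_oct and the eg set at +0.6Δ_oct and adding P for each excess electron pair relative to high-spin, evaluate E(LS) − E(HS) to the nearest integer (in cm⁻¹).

10740

Cr²⁺: group 6, so d-count = 6 − 2 = 4.
In the high-spin limit (t₂g³ eg¹) the orbital term is -0.6Δ_oct = -10935 cm⁻¹, with no excess pairing.
Low-spin: t₂g⁴ eg⁰, orbital CFSE = -1.6Δ_oct = -29160 cm⁻¹; plus 1 excess pair × P = +28965 cm⁻¹; total -195 cm⁻¹.
The difference is -195 − (-10935) = 10740 cm⁻¹, so high-spin lies lower.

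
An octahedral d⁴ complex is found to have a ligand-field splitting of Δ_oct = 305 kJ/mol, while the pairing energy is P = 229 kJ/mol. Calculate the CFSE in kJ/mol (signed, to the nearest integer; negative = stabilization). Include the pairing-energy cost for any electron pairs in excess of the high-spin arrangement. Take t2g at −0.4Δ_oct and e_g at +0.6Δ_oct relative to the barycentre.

Since Δ_oct = 305 kJ/mol > P = 229 kJ/mol, the complex adopts the low-spin configuration.
Filling d⁴ accordingly: t2g^4 e_g^0.
Orbital CFSE = -1.6Δ_oct = -1.6 × 305 = -488 kJ/mol.
Excess pairs vs high-spin: 1 − 0 = 1; pairing cost = +229 kJ/mol.
Net CFSE = -488 + 229 = -259 kJ/mol.

-259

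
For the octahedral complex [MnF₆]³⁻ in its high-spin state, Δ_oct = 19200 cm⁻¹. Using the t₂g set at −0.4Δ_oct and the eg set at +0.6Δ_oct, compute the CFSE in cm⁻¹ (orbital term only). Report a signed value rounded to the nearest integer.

Each F⁻ contributes -1; 6 × (-1) = -6. With overall charge -3, Mn is in the +3 oxidation state.
Group 7 minus oxidation state +3 gives a d⁴ configuration for Mn³⁺.
Electron filling gives t₂g³ eg¹.
Orbital CFSE = 3(-0.4) + 1(0.6) = -0.6Δ_oct = -0.6 × 19200 = -11520 cm⁻¹.

-11520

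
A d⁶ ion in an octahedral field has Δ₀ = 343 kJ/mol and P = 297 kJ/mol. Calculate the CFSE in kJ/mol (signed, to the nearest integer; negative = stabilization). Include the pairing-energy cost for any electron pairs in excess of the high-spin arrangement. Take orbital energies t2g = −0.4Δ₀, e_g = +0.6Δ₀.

Δ₀ > P, so pairing is preferred: the ground state is low-spin.
Filling d⁶ accordingly: t2g^6 e_g^0.
Orbital CFSE = -2.4Δ₀ = -2.4 × 343 = -823 kJ/mol.
Excess pairs vs high-spin: 3 − 1 = 2; pairing cost = +594 kJ/mol.
Net CFSE = -823 + 594 = -229 kJ/mol.

-229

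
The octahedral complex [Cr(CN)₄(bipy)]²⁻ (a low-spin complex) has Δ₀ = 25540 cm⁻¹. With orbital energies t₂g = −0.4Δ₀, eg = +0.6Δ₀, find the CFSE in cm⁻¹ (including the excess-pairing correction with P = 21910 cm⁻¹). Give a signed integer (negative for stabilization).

-18954

Ligand charges: 4×(-1) from CN⁻ and 1×(+0) from bipy sum to -4; with overall charge -2, Cr is +2.
Cr²⁺: group 6, so d-count = 6 − 2 = 4.
The d⁴ electrons fill as t₂g⁴ eg⁰.
CFSE(orbital) = 4×(-0.4Δ₀) + 0×(0.6Δ₀) = -1.6Δ₀; with Δ₀ = 25540 cm⁻¹ that is -40864 cm⁻¹.
Relative to high-spin t₂g³ eg¹ (0 paired), the low-spin configuration has 1 additional pair, contributing +1 × 21910 = +21910 cm⁻¹.
Net CFSE = -40864 + 21910 = -18954 cm⁻¹.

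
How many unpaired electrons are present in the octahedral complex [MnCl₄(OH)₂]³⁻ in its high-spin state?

Ligand charges: 4×(-1) from Cl⁻ and 2×(-1) from OH⁻ sum to -6; with overall charge -3, Mn is +3.
Mn is in group 7, so Mn³⁺ is d⁴ (7 − 3 = 4).
Configuration: t₂g³ eg¹, giving 4 unpaired electrons.

4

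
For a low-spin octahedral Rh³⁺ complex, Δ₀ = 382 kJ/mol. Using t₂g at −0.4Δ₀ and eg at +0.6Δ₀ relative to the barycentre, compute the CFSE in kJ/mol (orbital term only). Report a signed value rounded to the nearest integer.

Rh sits in group 9; removing 3 electrons leaves Rh³⁺ with 9 − 3 = 6 d electrons.
Electron filling gives t₂g⁶ eg⁰.
CFSE(orbital) = 6×(-0.4Δ₀) + 0×(0.6Δ₀) = -2.4Δ₀; with Δ₀ = 382 kJ/mol that is -917 kJ/mol.

-917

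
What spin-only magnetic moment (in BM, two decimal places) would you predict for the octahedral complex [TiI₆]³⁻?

Each I⁻ contributes -1; 6 × (-1) = -6. With overall charge -3, Ti is in the +3 oxidation state.
Group 4 minus oxidation state +3 gives a d¹ configuration for Ti³⁺.
Configuration: t₂g¹ eg⁰ → 1 unpaired electron.
μ(spin-only) = √[1(1+2)] = √3 ≈ 1.73 BM.

1.73 BM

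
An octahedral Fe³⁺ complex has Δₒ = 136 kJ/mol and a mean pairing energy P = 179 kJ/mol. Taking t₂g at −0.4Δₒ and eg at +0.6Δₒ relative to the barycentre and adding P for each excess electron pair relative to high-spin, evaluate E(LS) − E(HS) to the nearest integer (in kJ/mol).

Fe is in group 8, so Fe³⁺ is d⁵ (8 − 3 = 5).
High-spin: t₂g³ eg², CFSE = 0.0Δₒ = 0 kJ/mol.
Low-spin: t₂g⁵ eg⁰, orbital CFSE = -2.0Δₒ = -272 kJ/mol; plus 2 excess pairs × P = +358 kJ/mol; total 86 kJ/mol.
E(LS) − E(HS) = 86 − (0) = 86 kJ/mol.

86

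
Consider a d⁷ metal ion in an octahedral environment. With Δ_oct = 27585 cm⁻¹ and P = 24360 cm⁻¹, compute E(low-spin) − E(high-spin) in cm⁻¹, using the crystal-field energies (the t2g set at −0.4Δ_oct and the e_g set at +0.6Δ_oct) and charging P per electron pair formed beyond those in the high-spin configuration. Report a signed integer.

High-spin d⁷ fills as t2g^5 e_g^2 with CFSE 5(−0.4) + 2(+0.6) = -0.8Δ_oct = -22068 cm⁻¹.
Low-spin: t2g^6 e_g^1, orbital CFSE = -1.8Δ_oct = -49653 cm⁻¹; plus 1 excess pair × P = +24360 cm⁻¹; total -25293 cm⁻¹.
E(LS) − E(HS) = -25293 − (-22068) = -3225 cm⁻¹.

-3225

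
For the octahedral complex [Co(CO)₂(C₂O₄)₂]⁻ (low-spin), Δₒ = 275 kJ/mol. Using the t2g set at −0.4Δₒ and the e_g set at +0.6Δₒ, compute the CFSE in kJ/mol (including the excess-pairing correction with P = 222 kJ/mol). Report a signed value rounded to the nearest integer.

-216

Ligand charges: 2×(+0) from CO and 2×(-2) from C₂O₄²⁻ sum to -4; with overall charge -1, Co is +3.
Group 9 minus oxidation state +3 gives a d⁶ configuration for Co³⁺.
Electron filling gives t2g^6 e_g^0.
CFSE(orbital) = 6×(-0.4Δₒ) + 0×(0.6Δₒ) = -2.4Δₒ; with Δₒ = 275 kJ/mol that is -660 kJ/mol.
Pairing penalty: 3 pairs vs 1 in the high-spin reference → 2 extra × P = 444 kJ/mol.
Overall CFSE = -660 + 444 = -216 kJ/mol.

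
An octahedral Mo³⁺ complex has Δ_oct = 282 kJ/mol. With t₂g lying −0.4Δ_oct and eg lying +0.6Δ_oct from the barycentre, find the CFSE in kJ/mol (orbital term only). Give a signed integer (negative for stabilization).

-338

Group 6 minus oxidation state +3 gives a d³ configuration for Mo³⁺.
The d³ electrons fill as t₂g³ eg⁰.
CFSE(orbital) = 3×(-0.4Δ_oct) + 0×(0.6Δ_oct) = -1.2Δ_oct; with Δ_oct = 282 kJ/mol that is -338 kJ/mol.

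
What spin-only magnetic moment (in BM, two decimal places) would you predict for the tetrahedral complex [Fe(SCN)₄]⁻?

Each SCN⁻ contributes -1; 4 × (-1) = -4. With overall charge -1, Fe is in the +3 oxidation state.
Fe³⁺: group 8, so d-count = 8 − 3 = 5.
Tetrahedral fields are weak (Δₜ ≈ 4/9 Δₒ), so electrons fill high-spin.
Configuration: e^2 t2^3 → 5 unpaired electrons.
μ(spin-only) = √[5(5+2)] = √35 ≈ 5.92 BM.

5.92 BM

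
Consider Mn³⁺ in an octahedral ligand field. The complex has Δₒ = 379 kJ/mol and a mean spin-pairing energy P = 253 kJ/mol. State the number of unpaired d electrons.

2

Mn sits in group 7; removing 3 electrons leaves Mn³⁺ with 7 − 3 = 4 d electrons.
Since Δₒ = 379 kJ/mol > P = 253 kJ/mol, the complex adopts the low-spin configuration.
Configuration: t₂g⁴ eg⁰.
Unpaired electrons: 2.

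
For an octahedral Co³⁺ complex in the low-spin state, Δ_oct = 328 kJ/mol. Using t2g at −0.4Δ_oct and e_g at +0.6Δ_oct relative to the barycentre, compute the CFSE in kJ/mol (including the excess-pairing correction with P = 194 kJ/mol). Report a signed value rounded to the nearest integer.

Co is in group 9, so Co³⁺ is d⁶ (9 − 3 = 6).
The d⁶ electrons fill as t2g^6 e_g^0.
CFSE(orbital) = 6×(-0.4Δ_oct) + 0×(0.6Δ_oct) = -2.4Δ_oct; with Δ_oct = 328 kJ/mol that is -787 kJ/mol.
Relative to high-spin t2g^4 e_g^2 (1 paired), the low-spin configuration has 2 additional pairs, contributing +2 × 194 = +388 kJ/mol.
Overall CFSE = -787 + 388 = -399 kJ/mol.

-399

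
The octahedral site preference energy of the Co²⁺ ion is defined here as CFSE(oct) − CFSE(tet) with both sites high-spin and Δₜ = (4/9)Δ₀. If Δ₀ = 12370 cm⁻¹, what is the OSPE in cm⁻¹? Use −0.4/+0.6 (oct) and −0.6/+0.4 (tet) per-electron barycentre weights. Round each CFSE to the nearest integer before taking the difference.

Co is in group 9, so Co²⁺ is d⁷ (9 − 2 = 7).
Octahedral high-spin t2g^5 e_g^2: CFSE = -0.8 × 12370 = -9896 cm⁻¹.
In a tetrahedral site the filling is e^4 t2^3: CFSE(tet) = -1.2Δₜ = -1.2 × (4/9)(12370) = -6597 cm⁻¹.
Subtracting, OSPE = -9896 − (-6597) = -3299 cm⁻¹.

-3299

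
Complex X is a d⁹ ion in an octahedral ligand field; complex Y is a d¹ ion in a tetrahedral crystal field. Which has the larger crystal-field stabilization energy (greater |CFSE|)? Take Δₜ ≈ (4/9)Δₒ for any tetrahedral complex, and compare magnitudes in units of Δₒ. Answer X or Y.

X: t2g^6 e_g^3, CFSE = -0.6Δₒ.
Y: Tetrahedral fields are weak (Δₜ ≈ 4/9 Δₒ), so electrons fill high-spin; e¹ t₂⁰, CFSE = -0.6Δₜ ≈ -0.27Δₒ.
So X has the larger |CFSE|.

X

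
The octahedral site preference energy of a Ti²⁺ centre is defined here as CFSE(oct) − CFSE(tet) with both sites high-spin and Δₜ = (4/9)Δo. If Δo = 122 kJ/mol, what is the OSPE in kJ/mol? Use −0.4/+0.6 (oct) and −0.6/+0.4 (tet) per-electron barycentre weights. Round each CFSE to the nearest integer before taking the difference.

-33

Group 4 minus oxidation state +2 gives a d² configuration for Ti²⁺.
Octahedral high-spin t₂g² eg⁰: CFSE = -0.8 × 122 = -98 kJ/mol.
Tetrahedral: e² t₂⁰, CFSE = 2(−0.6) + 0(+0.4) = -1.2Δₜ = -1.2 × (4/9) × 122 = -65 kJ/mol.
OSPE = CFSE(oct) − CFSE(tet) = -98 − (-65) = -33 kJ/mol.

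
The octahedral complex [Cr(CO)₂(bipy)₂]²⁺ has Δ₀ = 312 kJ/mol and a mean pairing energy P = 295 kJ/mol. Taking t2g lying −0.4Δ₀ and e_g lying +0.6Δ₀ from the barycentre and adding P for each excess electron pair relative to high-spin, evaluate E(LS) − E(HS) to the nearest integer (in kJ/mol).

-17

Ligand charges: 2×(+0) from CO and 2×(+0) from bipy sum to +0; with overall charge +2, Cr is +2.
Cr sits in group 6; removing 2 electrons leaves Cr²⁺ with 6 − 2 = 4 d electrons.
High-spin d⁴ fills as t2g^3 e_g^1 with CFSE 3(−0.4) + 1(+0.6) = -0.6Δ₀ = -187 kJ/mol.
Low-spin: t2g^4 e_g^0, orbital CFSE = -1.6Δ₀ = -499 kJ/mol; plus 1 excess pair × P = +295 kJ/mol; total -204 kJ/mol.
Thus E(LS) − E(HS) = -17 kJ/mol.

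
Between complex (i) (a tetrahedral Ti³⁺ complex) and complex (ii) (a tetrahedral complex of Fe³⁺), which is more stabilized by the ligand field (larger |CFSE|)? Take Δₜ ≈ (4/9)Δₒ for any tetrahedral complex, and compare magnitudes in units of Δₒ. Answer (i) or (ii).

(i): Ti is in group 4, so Ti³⁺ is d¹ (4 − 3 = 1); Tetrahedral splitting is small, so the complex is high-spin; e¹ t₂⁰, CFSE = -0.6Δₜ ≈ -0.27Δₒ.
(ii): Fe is in group 8, so Fe³⁺ is d⁵ (8 − 3 = 5); Tetrahedral splitting is small, so the complex is high-spin; e^2 t2^3, CFSE = 0.0Δₜ ≈ 0.00Δₒ.
So (i) has the larger |CFSE|.

(i)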